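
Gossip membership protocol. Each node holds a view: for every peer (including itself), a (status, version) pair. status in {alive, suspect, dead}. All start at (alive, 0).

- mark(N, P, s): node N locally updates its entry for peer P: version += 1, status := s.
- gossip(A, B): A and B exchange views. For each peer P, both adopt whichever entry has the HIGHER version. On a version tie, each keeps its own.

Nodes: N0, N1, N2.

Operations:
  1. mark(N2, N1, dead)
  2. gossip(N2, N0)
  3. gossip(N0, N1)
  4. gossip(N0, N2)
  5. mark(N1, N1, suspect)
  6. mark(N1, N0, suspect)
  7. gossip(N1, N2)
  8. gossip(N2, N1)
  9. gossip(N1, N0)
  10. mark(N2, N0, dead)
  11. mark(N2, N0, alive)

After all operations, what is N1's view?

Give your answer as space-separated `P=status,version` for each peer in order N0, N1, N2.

Answer: N0=suspect,1 N1=suspect,2 N2=alive,0

Derivation:
Op 1: N2 marks N1=dead -> (dead,v1)
Op 2: gossip N2<->N0 -> N2.N0=(alive,v0) N2.N1=(dead,v1) N2.N2=(alive,v0) | N0.N0=(alive,v0) N0.N1=(dead,v1) N0.N2=(alive,v0)
Op 3: gossip N0<->N1 -> N0.N0=(alive,v0) N0.N1=(dead,v1) N0.N2=(alive,v0) | N1.N0=(alive,v0) N1.N1=(dead,v1) N1.N2=(alive,v0)
Op 4: gossip N0<->N2 -> N0.N0=(alive,v0) N0.N1=(dead,v1) N0.N2=(alive,v0) | N2.N0=(alive,v0) N2.N1=(dead,v1) N2.N2=(alive,v0)
Op 5: N1 marks N1=suspect -> (suspect,v2)
Op 6: N1 marks N0=suspect -> (suspect,v1)
Op 7: gossip N1<->N2 -> N1.N0=(suspect,v1) N1.N1=(suspect,v2) N1.N2=(alive,v0) | N2.N0=(suspect,v1) N2.N1=(suspect,v2) N2.N2=(alive,v0)
Op 8: gossip N2<->N1 -> N2.N0=(suspect,v1) N2.N1=(suspect,v2) N2.N2=(alive,v0) | N1.N0=(suspect,v1) N1.N1=(suspect,v2) N1.N2=(alive,v0)
Op 9: gossip N1<->N0 -> N1.N0=(suspect,v1) N1.N1=(suspect,v2) N1.N2=(alive,v0) | N0.N0=(suspect,v1) N0.N1=(suspect,v2) N0.N2=(alive,v0)
Op 10: N2 marks N0=dead -> (dead,v2)
Op 11: N2 marks N0=alive -> (alive,v3)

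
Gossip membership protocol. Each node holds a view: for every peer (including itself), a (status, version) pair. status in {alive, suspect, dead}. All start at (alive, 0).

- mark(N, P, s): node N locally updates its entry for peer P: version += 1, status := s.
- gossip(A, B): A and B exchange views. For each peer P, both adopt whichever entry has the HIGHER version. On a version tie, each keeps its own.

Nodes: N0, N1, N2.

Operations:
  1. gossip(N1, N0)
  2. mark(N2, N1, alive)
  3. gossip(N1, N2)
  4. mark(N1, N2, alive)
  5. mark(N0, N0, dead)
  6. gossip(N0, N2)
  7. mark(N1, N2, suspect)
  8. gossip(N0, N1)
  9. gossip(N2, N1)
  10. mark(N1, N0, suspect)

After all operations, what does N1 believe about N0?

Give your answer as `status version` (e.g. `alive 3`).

Answer: suspect 2

Derivation:
Op 1: gossip N1<->N0 -> N1.N0=(alive,v0) N1.N1=(alive,v0) N1.N2=(alive,v0) | N0.N0=(alive,v0) N0.N1=(alive,v0) N0.N2=(alive,v0)
Op 2: N2 marks N1=alive -> (alive,v1)
Op 3: gossip N1<->N2 -> N1.N0=(alive,v0) N1.N1=(alive,v1) N1.N2=(alive,v0) | N2.N0=(alive,v0) N2.N1=(alive,v1) N2.N2=(alive,v0)
Op 4: N1 marks N2=alive -> (alive,v1)
Op 5: N0 marks N0=dead -> (dead,v1)
Op 6: gossip N0<->N2 -> N0.N0=(dead,v1) N0.N1=(alive,v1) N0.N2=(alive,v0) | N2.N0=(dead,v1) N2.N1=(alive,v1) N2.N2=(alive,v0)
Op 7: N1 marks N2=suspect -> (suspect,v2)
Op 8: gossip N0<->N1 -> N0.N0=(dead,v1) N0.N1=(alive,v1) N0.N2=(suspect,v2) | N1.N0=(dead,v1) N1.N1=(alive,v1) N1.N2=(suspect,v2)
Op 9: gossip N2<->N1 -> N2.N0=(dead,v1) N2.N1=(alive,v1) N2.N2=(suspect,v2) | N1.N0=(dead,v1) N1.N1=(alive,v1) N1.N2=(suspect,v2)
Op 10: N1 marks N0=suspect -> (suspect,v2)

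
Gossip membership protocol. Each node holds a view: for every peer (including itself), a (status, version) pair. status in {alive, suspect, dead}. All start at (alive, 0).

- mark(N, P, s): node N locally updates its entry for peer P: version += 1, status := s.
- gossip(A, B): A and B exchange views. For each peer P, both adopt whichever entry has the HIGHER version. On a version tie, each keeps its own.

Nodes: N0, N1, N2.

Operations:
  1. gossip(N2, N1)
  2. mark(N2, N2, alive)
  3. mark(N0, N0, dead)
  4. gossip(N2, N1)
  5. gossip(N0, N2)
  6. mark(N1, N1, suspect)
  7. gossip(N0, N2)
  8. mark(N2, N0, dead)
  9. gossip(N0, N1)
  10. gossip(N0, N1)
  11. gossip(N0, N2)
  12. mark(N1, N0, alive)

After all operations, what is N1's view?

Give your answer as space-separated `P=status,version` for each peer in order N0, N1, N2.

Op 1: gossip N2<->N1 -> N2.N0=(alive,v0) N2.N1=(alive,v0) N2.N2=(alive,v0) | N1.N0=(alive,v0) N1.N1=(alive,v0) N1.N2=(alive,v0)
Op 2: N2 marks N2=alive -> (alive,v1)
Op 3: N0 marks N0=dead -> (dead,v1)
Op 4: gossip N2<->N1 -> N2.N0=(alive,v0) N2.N1=(alive,v0) N2.N2=(alive,v1) | N1.N0=(alive,v0) N1.N1=(alive,v0) N1.N2=(alive,v1)
Op 5: gossip N0<->N2 -> N0.N0=(dead,v1) N0.N1=(alive,v0) N0.N2=(alive,v1) | N2.N0=(dead,v1) N2.N1=(alive,v0) N2.N2=(alive,v1)
Op 6: N1 marks N1=suspect -> (suspect,v1)
Op 7: gossip N0<->N2 -> N0.N0=(dead,v1) N0.N1=(alive,v0) N0.N2=(alive,v1) | N2.N0=(dead,v1) N2.N1=(alive,v0) N2.N2=(alive,v1)
Op 8: N2 marks N0=dead -> (dead,v2)
Op 9: gossip N0<->N1 -> N0.N0=(dead,v1) N0.N1=(suspect,v1) N0.N2=(alive,v1) | N1.N0=(dead,v1) N1.N1=(suspect,v1) N1.N2=(alive,v1)
Op 10: gossip N0<->N1 -> N0.N0=(dead,v1) N0.N1=(suspect,v1) N0.N2=(alive,v1) | N1.N0=(dead,v1) N1.N1=(suspect,v1) N1.N2=(alive,v1)
Op 11: gossip N0<->N2 -> N0.N0=(dead,v2) N0.N1=(suspect,v1) N0.N2=(alive,v1) | N2.N0=(dead,v2) N2.N1=(suspect,v1) N2.N2=(alive,v1)
Op 12: N1 marks N0=alive -> (alive,v2)

Answer: N0=alive,2 N1=suspect,1 N2=alive,1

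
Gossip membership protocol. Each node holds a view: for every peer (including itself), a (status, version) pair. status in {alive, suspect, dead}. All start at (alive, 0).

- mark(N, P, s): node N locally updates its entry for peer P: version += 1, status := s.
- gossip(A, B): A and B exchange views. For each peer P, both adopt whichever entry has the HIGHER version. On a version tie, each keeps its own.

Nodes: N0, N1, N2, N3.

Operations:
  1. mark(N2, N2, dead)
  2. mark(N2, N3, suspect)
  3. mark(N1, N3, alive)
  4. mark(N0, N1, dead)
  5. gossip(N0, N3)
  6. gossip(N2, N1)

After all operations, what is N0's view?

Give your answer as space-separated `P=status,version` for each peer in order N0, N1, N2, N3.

Op 1: N2 marks N2=dead -> (dead,v1)
Op 2: N2 marks N3=suspect -> (suspect,v1)
Op 3: N1 marks N3=alive -> (alive,v1)
Op 4: N0 marks N1=dead -> (dead,v1)
Op 5: gossip N0<->N3 -> N0.N0=(alive,v0) N0.N1=(dead,v1) N0.N2=(alive,v0) N0.N3=(alive,v0) | N3.N0=(alive,v0) N3.N1=(dead,v1) N3.N2=(alive,v0) N3.N3=(alive,v0)
Op 6: gossip N2<->N1 -> N2.N0=(alive,v0) N2.N1=(alive,v0) N2.N2=(dead,v1) N2.N3=(suspect,v1) | N1.N0=(alive,v0) N1.N1=(alive,v0) N1.N2=(dead,v1) N1.N3=(alive,v1)

Answer: N0=alive,0 N1=dead,1 N2=alive,0 N3=alive,0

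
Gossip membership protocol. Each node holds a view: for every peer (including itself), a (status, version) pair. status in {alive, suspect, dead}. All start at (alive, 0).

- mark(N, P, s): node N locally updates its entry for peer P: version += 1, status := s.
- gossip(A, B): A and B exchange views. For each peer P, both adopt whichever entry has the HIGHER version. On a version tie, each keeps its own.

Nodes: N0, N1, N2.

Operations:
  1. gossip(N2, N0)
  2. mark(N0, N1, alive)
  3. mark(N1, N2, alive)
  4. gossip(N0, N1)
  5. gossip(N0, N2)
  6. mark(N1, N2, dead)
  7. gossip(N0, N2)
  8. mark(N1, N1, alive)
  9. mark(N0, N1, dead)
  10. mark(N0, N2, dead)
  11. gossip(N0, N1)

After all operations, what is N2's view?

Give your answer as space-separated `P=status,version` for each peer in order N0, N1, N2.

Answer: N0=alive,0 N1=alive,1 N2=alive,1

Derivation:
Op 1: gossip N2<->N0 -> N2.N0=(alive,v0) N2.N1=(alive,v0) N2.N2=(alive,v0) | N0.N0=(alive,v0) N0.N1=(alive,v0) N0.N2=(alive,v0)
Op 2: N0 marks N1=alive -> (alive,v1)
Op 3: N1 marks N2=alive -> (alive,v1)
Op 4: gossip N0<->N1 -> N0.N0=(alive,v0) N0.N1=(alive,v1) N0.N2=(alive,v1) | N1.N0=(alive,v0) N1.N1=(alive,v1) N1.N2=(alive,v1)
Op 5: gossip N0<->N2 -> N0.N0=(alive,v0) N0.N1=(alive,v1) N0.N2=(alive,v1) | N2.N0=(alive,v0) N2.N1=(alive,v1) N2.N2=(alive,v1)
Op 6: N1 marks N2=dead -> (dead,v2)
Op 7: gossip N0<->N2 -> N0.N0=(alive,v0) N0.N1=(alive,v1) N0.N2=(alive,v1) | N2.N0=(alive,v0) N2.N1=(alive,v1) N2.N2=(alive,v1)
Op 8: N1 marks N1=alive -> (alive,v2)
Op 9: N0 marks N1=dead -> (dead,v2)
Op 10: N0 marks N2=dead -> (dead,v2)
Op 11: gossip N0<->N1 -> N0.N0=(alive,v0) N0.N1=(dead,v2) N0.N2=(dead,v2) | N1.N0=(alive,v0) N1.N1=(alive,v2) N1.N2=(dead,v2)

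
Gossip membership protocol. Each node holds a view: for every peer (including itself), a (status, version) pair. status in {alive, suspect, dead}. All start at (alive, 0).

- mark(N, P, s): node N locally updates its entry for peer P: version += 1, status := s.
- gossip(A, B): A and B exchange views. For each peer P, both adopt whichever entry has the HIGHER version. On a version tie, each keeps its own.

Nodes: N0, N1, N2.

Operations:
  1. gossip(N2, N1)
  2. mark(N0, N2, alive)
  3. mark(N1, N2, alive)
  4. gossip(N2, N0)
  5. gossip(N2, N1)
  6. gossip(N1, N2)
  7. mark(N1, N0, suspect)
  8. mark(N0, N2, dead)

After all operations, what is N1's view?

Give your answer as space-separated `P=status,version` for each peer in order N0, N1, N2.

Answer: N0=suspect,1 N1=alive,0 N2=alive,1

Derivation:
Op 1: gossip N2<->N1 -> N2.N0=(alive,v0) N2.N1=(alive,v0) N2.N2=(alive,v0) | N1.N0=(alive,v0) N1.N1=(alive,v0) N1.N2=(alive,v0)
Op 2: N0 marks N2=alive -> (alive,v1)
Op 3: N1 marks N2=alive -> (alive,v1)
Op 4: gossip N2<->N0 -> N2.N0=(alive,v0) N2.N1=(alive,v0) N2.N2=(alive,v1) | N0.N0=(alive,v0) N0.N1=(alive,v0) N0.N2=(alive,v1)
Op 5: gossip N2<->N1 -> N2.N0=(alive,v0) N2.N1=(alive,v0) N2.N2=(alive,v1) | N1.N0=(alive,v0) N1.N1=(alive,v0) N1.N2=(alive,v1)
Op 6: gossip N1<->N2 -> N1.N0=(alive,v0) N1.N1=(alive,v0) N1.N2=(alive,v1) | N2.N0=(alive,v0) N2.N1=(alive,v0) N2.N2=(alive,v1)
Op 7: N1 marks N0=suspect -> (suspect,v1)
Op 8: N0 marks N2=dead -> (dead,v2)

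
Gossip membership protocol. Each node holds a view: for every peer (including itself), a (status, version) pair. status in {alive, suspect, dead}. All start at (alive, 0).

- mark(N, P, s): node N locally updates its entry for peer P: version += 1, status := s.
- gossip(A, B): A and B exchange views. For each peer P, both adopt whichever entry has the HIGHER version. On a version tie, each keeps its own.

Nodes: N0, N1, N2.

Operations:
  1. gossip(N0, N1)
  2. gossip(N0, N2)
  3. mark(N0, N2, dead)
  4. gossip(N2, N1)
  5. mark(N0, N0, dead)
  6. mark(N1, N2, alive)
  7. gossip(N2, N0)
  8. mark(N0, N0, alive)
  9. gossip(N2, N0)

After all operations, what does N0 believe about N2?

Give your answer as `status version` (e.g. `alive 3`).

Op 1: gossip N0<->N1 -> N0.N0=(alive,v0) N0.N1=(alive,v0) N0.N2=(alive,v0) | N1.N0=(alive,v0) N1.N1=(alive,v0) N1.N2=(alive,v0)
Op 2: gossip N0<->N2 -> N0.N0=(alive,v0) N0.N1=(alive,v0) N0.N2=(alive,v0) | N2.N0=(alive,v0) N2.N1=(alive,v0) N2.N2=(alive,v0)
Op 3: N0 marks N2=dead -> (dead,v1)
Op 4: gossip N2<->N1 -> N2.N0=(alive,v0) N2.N1=(alive,v0) N2.N2=(alive,v0) | N1.N0=(alive,v0) N1.N1=(alive,v0) N1.N2=(alive,v0)
Op 5: N0 marks N0=dead -> (dead,v1)
Op 6: N1 marks N2=alive -> (alive,v1)
Op 7: gossip N2<->N0 -> N2.N0=(dead,v1) N2.N1=(alive,v0) N2.N2=(dead,v1) | N0.N0=(dead,v1) N0.N1=(alive,v0) N0.N2=(dead,v1)
Op 8: N0 marks N0=alive -> (alive,v2)
Op 9: gossip N2<->N0 -> N2.N0=(alive,v2) N2.N1=(alive,v0) N2.N2=(dead,v1) | N0.N0=(alive,v2) N0.N1=(alive,v0) N0.N2=(dead,v1)

Answer: dead 1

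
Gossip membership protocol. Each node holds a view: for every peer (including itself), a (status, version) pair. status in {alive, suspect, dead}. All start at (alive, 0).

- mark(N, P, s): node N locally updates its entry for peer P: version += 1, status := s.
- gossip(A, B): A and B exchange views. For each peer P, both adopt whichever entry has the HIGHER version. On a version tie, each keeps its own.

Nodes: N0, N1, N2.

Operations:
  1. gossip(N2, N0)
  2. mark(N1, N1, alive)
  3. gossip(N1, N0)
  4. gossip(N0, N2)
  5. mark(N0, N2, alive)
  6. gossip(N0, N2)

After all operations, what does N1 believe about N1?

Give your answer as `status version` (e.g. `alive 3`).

Op 1: gossip N2<->N0 -> N2.N0=(alive,v0) N2.N1=(alive,v0) N2.N2=(alive,v0) | N0.N0=(alive,v0) N0.N1=(alive,v0) N0.N2=(alive,v0)
Op 2: N1 marks N1=alive -> (alive,v1)
Op 3: gossip N1<->N0 -> N1.N0=(alive,v0) N1.N1=(alive,v1) N1.N2=(alive,v0) | N0.N0=(alive,v0) N0.N1=(alive,v1) N0.N2=(alive,v0)
Op 4: gossip N0<->N2 -> N0.N0=(alive,v0) N0.N1=(alive,v1) N0.N2=(alive,v0) | N2.N0=(alive,v0) N2.N1=(alive,v1) N2.N2=(alive,v0)
Op 5: N0 marks N2=alive -> (alive,v1)
Op 6: gossip N0<->N2 -> N0.N0=(alive,v0) N0.N1=(alive,v1) N0.N2=(alive,v1) | N2.N0=(alive,v0) N2.N1=(alive,v1) N2.N2=(alive,v1)

Answer: alive 1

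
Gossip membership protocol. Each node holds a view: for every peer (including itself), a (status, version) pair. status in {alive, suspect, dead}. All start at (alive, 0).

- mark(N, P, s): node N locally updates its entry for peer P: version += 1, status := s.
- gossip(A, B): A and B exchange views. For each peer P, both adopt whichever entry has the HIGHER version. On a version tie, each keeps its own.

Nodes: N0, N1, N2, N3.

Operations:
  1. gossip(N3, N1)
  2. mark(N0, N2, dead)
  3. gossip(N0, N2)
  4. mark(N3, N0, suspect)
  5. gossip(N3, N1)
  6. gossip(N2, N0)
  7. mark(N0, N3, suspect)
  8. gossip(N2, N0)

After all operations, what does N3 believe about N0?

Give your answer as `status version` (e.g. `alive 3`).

Answer: suspect 1

Derivation:
Op 1: gossip N3<->N1 -> N3.N0=(alive,v0) N3.N1=(alive,v0) N3.N2=(alive,v0) N3.N3=(alive,v0) | N1.N0=(alive,v0) N1.N1=(alive,v0) N1.N2=(alive,v0) N1.N3=(alive,v0)
Op 2: N0 marks N2=dead -> (dead,v1)
Op 3: gossip N0<->N2 -> N0.N0=(alive,v0) N0.N1=(alive,v0) N0.N2=(dead,v1) N0.N3=(alive,v0) | N2.N0=(alive,v0) N2.N1=(alive,v0) N2.N2=(dead,v1) N2.N3=(alive,v0)
Op 4: N3 marks N0=suspect -> (suspect,v1)
Op 5: gossip N3<->N1 -> N3.N0=(suspect,v1) N3.N1=(alive,v0) N3.N2=(alive,v0) N3.N3=(alive,v0) | N1.N0=(suspect,v1) N1.N1=(alive,v0) N1.N2=(alive,v0) N1.N3=(alive,v0)
Op 6: gossip N2<->N0 -> N2.N0=(alive,v0) N2.N1=(alive,v0) N2.N2=(dead,v1) N2.N3=(alive,v0) | N0.N0=(alive,v0) N0.N1=(alive,v0) N0.N2=(dead,v1) N0.N3=(alive,v0)
Op 7: N0 marks N3=suspect -> (suspect,v1)
Op 8: gossip N2<->N0 -> N2.N0=(alive,v0) N2.N1=(alive,v0) N2.N2=(dead,v1) N2.N3=(suspect,v1) | N0.N0=(alive,v0) N0.N1=(alive,v0) N0.N2=(dead,v1) N0.N3=(suspect,v1)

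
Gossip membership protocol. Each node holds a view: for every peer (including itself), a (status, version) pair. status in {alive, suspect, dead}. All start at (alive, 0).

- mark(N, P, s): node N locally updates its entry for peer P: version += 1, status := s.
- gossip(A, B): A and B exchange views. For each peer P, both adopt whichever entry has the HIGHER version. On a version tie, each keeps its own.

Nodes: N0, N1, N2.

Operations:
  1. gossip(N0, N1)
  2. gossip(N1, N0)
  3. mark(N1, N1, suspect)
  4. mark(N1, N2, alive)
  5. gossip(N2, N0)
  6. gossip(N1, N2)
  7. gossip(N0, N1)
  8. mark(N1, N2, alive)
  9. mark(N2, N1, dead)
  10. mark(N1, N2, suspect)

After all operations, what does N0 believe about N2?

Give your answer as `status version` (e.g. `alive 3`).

Op 1: gossip N0<->N1 -> N0.N0=(alive,v0) N0.N1=(alive,v0) N0.N2=(alive,v0) | N1.N0=(alive,v0) N1.N1=(alive,v0) N1.N2=(alive,v0)
Op 2: gossip N1<->N0 -> N1.N0=(alive,v0) N1.N1=(alive,v0) N1.N2=(alive,v0) | N0.N0=(alive,v0) N0.N1=(alive,v0) N0.N2=(alive,v0)
Op 3: N1 marks N1=suspect -> (suspect,v1)
Op 4: N1 marks N2=alive -> (alive,v1)
Op 5: gossip N2<->N0 -> N2.N0=(alive,v0) N2.N1=(alive,v0) N2.N2=(alive,v0) | N0.N0=(alive,v0) N0.N1=(alive,v0) N0.N2=(alive,v0)
Op 6: gossip N1<->N2 -> N1.N0=(alive,v0) N1.N1=(suspect,v1) N1.N2=(alive,v1) | N2.N0=(alive,v0) N2.N1=(suspect,v1) N2.N2=(alive,v1)
Op 7: gossip N0<->N1 -> N0.N0=(alive,v0) N0.N1=(suspect,v1) N0.N2=(alive,v1) | N1.N0=(alive,v0) N1.N1=(suspect,v1) N1.N2=(alive,v1)
Op 8: N1 marks N2=alive -> (alive,v2)
Op 9: N2 marks N1=dead -> (dead,v2)
Op 10: N1 marks N2=suspect -> (suspect,v3)

Answer: alive 1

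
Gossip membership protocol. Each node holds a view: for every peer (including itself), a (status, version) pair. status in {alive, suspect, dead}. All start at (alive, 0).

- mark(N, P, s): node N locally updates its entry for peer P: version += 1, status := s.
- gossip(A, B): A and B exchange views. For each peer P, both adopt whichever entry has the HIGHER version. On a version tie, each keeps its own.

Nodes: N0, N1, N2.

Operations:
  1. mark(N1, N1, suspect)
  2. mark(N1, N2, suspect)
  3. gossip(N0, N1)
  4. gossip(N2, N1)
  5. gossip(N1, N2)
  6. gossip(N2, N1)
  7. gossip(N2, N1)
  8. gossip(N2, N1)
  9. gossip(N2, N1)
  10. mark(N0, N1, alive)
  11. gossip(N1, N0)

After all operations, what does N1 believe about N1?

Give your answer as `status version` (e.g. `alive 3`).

Op 1: N1 marks N1=suspect -> (suspect,v1)
Op 2: N1 marks N2=suspect -> (suspect,v1)
Op 3: gossip N0<->N1 -> N0.N0=(alive,v0) N0.N1=(suspect,v1) N0.N2=(suspect,v1) | N1.N0=(alive,v0) N1.N1=(suspect,v1) N1.N2=(suspect,v1)
Op 4: gossip N2<->N1 -> N2.N0=(alive,v0) N2.N1=(suspect,v1) N2.N2=(suspect,v1) | N1.N0=(alive,v0) N1.N1=(suspect,v1) N1.N2=(suspect,v1)
Op 5: gossip N1<->N2 -> N1.N0=(alive,v0) N1.N1=(suspect,v1) N1.N2=(suspect,v1) | N2.N0=(alive,v0) N2.N1=(suspect,v1) N2.N2=(suspect,v1)
Op 6: gossip N2<->N1 -> N2.N0=(alive,v0) N2.N1=(suspect,v1) N2.N2=(suspect,v1) | N1.N0=(alive,v0) N1.N1=(suspect,v1) N1.N2=(suspect,v1)
Op 7: gossip N2<->N1 -> N2.N0=(alive,v0) N2.N1=(suspect,v1) N2.N2=(suspect,v1) | N1.N0=(alive,v0) N1.N1=(suspect,v1) N1.N2=(suspect,v1)
Op 8: gossip N2<->N1 -> N2.N0=(alive,v0) N2.N1=(suspect,v1) N2.N2=(suspect,v1) | N1.N0=(alive,v0) N1.N1=(suspect,v1) N1.N2=(suspect,v1)
Op 9: gossip N2<->N1 -> N2.N0=(alive,v0) N2.N1=(suspect,v1) N2.N2=(suspect,v1) | N1.N0=(alive,v0) N1.N1=(suspect,v1) N1.N2=(suspect,v1)
Op 10: N0 marks N1=alive -> (alive,v2)
Op 11: gossip N1<->N0 -> N1.N0=(alive,v0) N1.N1=(alive,v2) N1.N2=(suspect,v1) | N0.N0=(alive,v0) N0.N1=(alive,v2) N0.N2=(suspect,v1)

Answer: alive 2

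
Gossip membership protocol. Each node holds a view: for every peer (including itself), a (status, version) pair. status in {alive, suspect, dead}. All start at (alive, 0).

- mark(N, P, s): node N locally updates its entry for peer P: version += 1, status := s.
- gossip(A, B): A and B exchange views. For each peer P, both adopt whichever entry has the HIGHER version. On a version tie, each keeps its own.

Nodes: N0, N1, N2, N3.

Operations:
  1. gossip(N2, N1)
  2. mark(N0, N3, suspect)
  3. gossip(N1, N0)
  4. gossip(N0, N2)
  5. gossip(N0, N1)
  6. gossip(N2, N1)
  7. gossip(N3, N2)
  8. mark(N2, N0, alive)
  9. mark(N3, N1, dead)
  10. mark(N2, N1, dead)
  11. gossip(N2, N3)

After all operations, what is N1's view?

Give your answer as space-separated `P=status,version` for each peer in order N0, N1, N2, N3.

Answer: N0=alive,0 N1=alive,0 N2=alive,0 N3=suspect,1

Derivation:
Op 1: gossip N2<->N1 -> N2.N0=(alive,v0) N2.N1=(alive,v0) N2.N2=(alive,v0) N2.N3=(alive,v0) | N1.N0=(alive,v0) N1.N1=(alive,v0) N1.N2=(alive,v0) N1.N3=(alive,v0)
Op 2: N0 marks N3=suspect -> (suspect,v1)
Op 3: gossip N1<->N0 -> N1.N0=(alive,v0) N1.N1=(alive,v0) N1.N2=(alive,v0) N1.N3=(suspect,v1) | N0.N0=(alive,v0) N0.N1=(alive,v0) N0.N2=(alive,v0) N0.N3=(suspect,v1)
Op 4: gossip N0<->N2 -> N0.N0=(alive,v0) N0.N1=(alive,v0) N0.N2=(alive,v0) N0.N3=(suspect,v1) | N2.N0=(alive,v0) N2.N1=(alive,v0) N2.N2=(alive,v0) N2.N3=(suspect,v1)
Op 5: gossip N0<->N1 -> N0.N0=(alive,v0) N0.N1=(alive,v0) N0.N2=(alive,v0) N0.N3=(suspect,v1) | N1.N0=(alive,v0) N1.N1=(alive,v0) N1.N2=(alive,v0) N1.N3=(suspect,v1)
Op 6: gossip N2<->N1 -> N2.N0=(alive,v0) N2.N1=(alive,v0) N2.N2=(alive,v0) N2.N3=(suspect,v1) | N1.N0=(alive,v0) N1.N1=(alive,v0) N1.N2=(alive,v0) N1.N3=(suspect,v1)
Op 7: gossip N3<->N2 -> N3.N0=(alive,v0) N3.N1=(alive,v0) N3.N2=(alive,v0) N3.N3=(suspect,v1) | N2.N0=(alive,v0) N2.N1=(alive,v0) N2.N2=(alive,v0) N2.N3=(suspect,v1)
Op 8: N2 marks N0=alive -> (alive,v1)
Op 9: N3 marks N1=dead -> (dead,v1)
Op 10: N2 marks N1=dead -> (dead,v1)
Op 11: gossip N2<->N3 -> N2.N0=(alive,v1) N2.N1=(dead,v1) N2.N2=(alive,v0) N2.N3=(suspect,v1) | N3.N0=(alive,v1) N3.N1=(dead,v1) N3.N2=(alive,v0) N3.N3=(suspect,v1)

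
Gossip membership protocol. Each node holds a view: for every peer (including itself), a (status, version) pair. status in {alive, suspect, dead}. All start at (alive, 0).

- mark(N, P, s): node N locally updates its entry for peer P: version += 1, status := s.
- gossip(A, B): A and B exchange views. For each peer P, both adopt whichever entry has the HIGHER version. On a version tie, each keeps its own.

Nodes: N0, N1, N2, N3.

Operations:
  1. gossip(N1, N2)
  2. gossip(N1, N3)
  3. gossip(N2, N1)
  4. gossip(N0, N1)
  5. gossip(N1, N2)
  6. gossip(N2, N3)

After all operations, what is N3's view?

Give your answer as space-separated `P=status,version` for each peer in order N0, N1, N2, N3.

Op 1: gossip N1<->N2 -> N1.N0=(alive,v0) N1.N1=(alive,v0) N1.N2=(alive,v0) N1.N3=(alive,v0) | N2.N0=(alive,v0) N2.N1=(alive,v0) N2.N2=(alive,v0) N2.N3=(alive,v0)
Op 2: gossip N1<->N3 -> N1.N0=(alive,v0) N1.N1=(alive,v0) N1.N2=(alive,v0) N1.N3=(alive,v0) | N3.N0=(alive,v0) N3.N1=(alive,v0) N3.N2=(alive,v0) N3.N3=(alive,v0)
Op 3: gossip N2<->N1 -> N2.N0=(alive,v0) N2.N1=(alive,v0) N2.N2=(alive,v0) N2.N3=(alive,v0) | N1.N0=(alive,v0) N1.N1=(alive,v0) N1.N2=(alive,v0) N1.N3=(alive,v0)
Op 4: gossip N0<->N1 -> N0.N0=(alive,v0) N0.N1=(alive,v0) N0.N2=(alive,v0) N0.N3=(alive,v0) | N1.N0=(alive,v0) N1.N1=(alive,v0) N1.N2=(alive,v0) N1.N3=(alive,v0)
Op 5: gossip N1<->N2 -> N1.N0=(alive,v0) N1.N1=(alive,v0) N1.N2=(alive,v0) N1.N3=(alive,v0) | N2.N0=(alive,v0) N2.N1=(alive,v0) N2.N2=(alive,v0) N2.N3=(alive,v0)
Op 6: gossip N2<->N3 -> N2.N0=(alive,v0) N2.N1=(alive,v0) N2.N2=(alive,v0) N2.N3=(alive,v0) | N3.N0=(alive,v0) N3.N1=(alive,v0) N3.N2=(alive,v0) N3.N3=(alive,v0)

Answer: N0=alive,0 N1=alive,0 N2=alive,0 N3=alive,0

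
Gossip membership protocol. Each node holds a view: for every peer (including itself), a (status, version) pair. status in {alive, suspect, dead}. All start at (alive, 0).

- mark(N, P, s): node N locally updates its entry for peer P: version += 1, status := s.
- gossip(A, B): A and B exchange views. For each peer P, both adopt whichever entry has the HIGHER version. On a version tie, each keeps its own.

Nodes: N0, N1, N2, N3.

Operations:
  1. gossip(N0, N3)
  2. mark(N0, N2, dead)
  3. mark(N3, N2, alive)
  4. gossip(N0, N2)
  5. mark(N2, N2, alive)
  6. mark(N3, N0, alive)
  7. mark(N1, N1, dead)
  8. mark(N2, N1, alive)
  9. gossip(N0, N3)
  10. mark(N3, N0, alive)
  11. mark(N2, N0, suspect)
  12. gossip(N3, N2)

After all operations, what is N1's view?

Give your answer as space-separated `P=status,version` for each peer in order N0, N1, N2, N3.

Answer: N0=alive,0 N1=dead,1 N2=alive,0 N3=alive,0

Derivation:
Op 1: gossip N0<->N3 -> N0.N0=(alive,v0) N0.N1=(alive,v0) N0.N2=(alive,v0) N0.N3=(alive,v0) | N3.N0=(alive,v0) N3.N1=(alive,v0) N3.N2=(alive,v0) N3.N3=(alive,v0)
Op 2: N0 marks N2=dead -> (dead,v1)
Op 3: N3 marks N2=alive -> (alive,v1)
Op 4: gossip N0<->N2 -> N0.N0=(alive,v0) N0.N1=(alive,v0) N0.N2=(dead,v1) N0.N3=(alive,v0) | N2.N0=(alive,v0) N2.N1=(alive,v0) N2.N2=(dead,v1) N2.N3=(alive,v0)
Op 5: N2 marks N2=alive -> (alive,v2)
Op 6: N3 marks N0=alive -> (alive,v1)
Op 7: N1 marks N1=dead -> (dead,v1)
Op 8: N2 marks N1=alive -> (alive,v1)
Op 9: gossip N0<->N3 -> N0.N0=(alive,v1) N0.N1=(alive,v0) N0.N2=(dead,v1) N0.N3=(alive,v0) | N3.N0=(alive,v1) N3.N1=(alive,v0) N3.N2=(alive,v1) N3.N3=(alive,v0)
Op 10: N3 marks N0=alive -> (alive,v2)
Op 11: N2 marks N0=suspect -> (suspect,v1)
Op 12: gossip N3<->N2 -> N3.N0=(alive,v2) N3.N1=(alive,v1) N3.N2=(alive,v2) N3.N3=(alive,v0) | N2.N0=(alive,v2) N2.N1=(alive,v1) N2.N2=(alive,v2) N2.N3=(alive,v0)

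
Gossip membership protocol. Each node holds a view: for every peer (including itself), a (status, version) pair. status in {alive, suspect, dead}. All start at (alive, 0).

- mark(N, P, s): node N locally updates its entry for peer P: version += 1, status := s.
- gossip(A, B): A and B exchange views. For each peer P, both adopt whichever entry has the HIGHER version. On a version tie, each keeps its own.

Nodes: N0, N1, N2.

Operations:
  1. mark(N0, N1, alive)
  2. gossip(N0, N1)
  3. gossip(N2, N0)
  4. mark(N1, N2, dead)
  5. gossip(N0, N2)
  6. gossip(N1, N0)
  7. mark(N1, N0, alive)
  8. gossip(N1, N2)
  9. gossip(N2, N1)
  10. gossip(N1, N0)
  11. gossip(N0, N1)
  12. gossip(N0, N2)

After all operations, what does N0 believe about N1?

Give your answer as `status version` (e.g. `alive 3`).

Op 1: N0 marks N1=alive -> (alive,v1)
Op 2: gossip N0<->N1 -> N0.N0=(alive,v0) N0.N1=(alive,v1) N0.N2=(alive,v0) | N1.N0=(alive,v0) N1.N1=(alive,v1) N1.N2=(alive,v0)
Op 3: gossip N2<->N0 -> N2.N0=(alive,v0) N2.N1=(alive,v1) N2.N2=(alive,v0) | N0.N0=(alive,v0) N0.N1=(alive,v1) N0.N2=(alive,v0)
Op 4: N1 marks N2=dead -> (dead,v1)
Op 5: gossip N0<->N2 -> N0.N0=(alive,v0) N0.N1=(alive,v1) N0.N2=(alive,v0) | N2.N0=(alive,v0) N2.N1=(alive,v1) N2.N2=(alive,v0)
Op 6: gossip N1<->N0 -> N1.N0=(alive,v0) N1.N1=(alive,v1) N1.N2=(dead,v1) | N0.N0=(alive,v0) N0.N1=(alive,v1) N0.N2=(dead,v1)
Op 7: N1 marks N0=alive -> (alive,v1)
Op 8: gossip N1<->N2 -> N1.N0=(alive,v1) N1.N1=(alive,v1) N1.N2=(dead,v1) | N2.N0=(alive,v1) N2.N1=(alive,v1) N2.N2=(dead,v1)
Op 9: gossip N2<->N1 -> N2.N0=(alive,v1) N2.N1=(alive,v1) N2.N2=(dead,v1) | N1.N0=(alive,v1) N1.N1=(alive,v1) N1.N2=(dead,v1)
Op 10: gossip N1<->N0 -> N1.N0=(alive,v1) N1.N1=(alive,v1) N1.N2=(dead,v1) | N0.N0=(alive,v1) N0.N1=(alive,v1) N0.N2=(dead,v1)
Op 11: gossip N0<->N1 -> N0.N0=(alive,v1) N0.N1=(alive,v1) N0.N2=(dead,v1) | N1.N0=(alive,v1) N1.N1=(alive,v1) N1.N2=(dead,v1)
Op 12: gossip N0<->N2 -> N0.N0=(alive,v1) N0.N1=(alive,v1) N0.N2=(dead,v1) | N2.N0=(alive,v1) N2.N1=(alive,v1) N2.N2=(dead,v1)

Answer: alive 1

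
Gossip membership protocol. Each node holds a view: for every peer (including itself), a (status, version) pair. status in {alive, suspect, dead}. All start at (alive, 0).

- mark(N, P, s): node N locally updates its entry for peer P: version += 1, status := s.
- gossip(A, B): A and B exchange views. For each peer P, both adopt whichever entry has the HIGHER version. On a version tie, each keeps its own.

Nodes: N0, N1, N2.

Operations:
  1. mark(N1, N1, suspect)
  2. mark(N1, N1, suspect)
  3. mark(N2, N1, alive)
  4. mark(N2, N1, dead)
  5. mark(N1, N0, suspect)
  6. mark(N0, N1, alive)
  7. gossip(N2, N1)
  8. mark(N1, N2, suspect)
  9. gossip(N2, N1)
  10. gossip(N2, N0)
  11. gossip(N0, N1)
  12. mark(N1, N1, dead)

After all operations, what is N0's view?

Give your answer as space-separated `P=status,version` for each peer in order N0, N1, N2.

Op 1: N1 marks N1=suspect -> (suspect,v1)
Op 2: N1 marks N1=suspect -> (suspect,v2)
Op 3: N2 marks N1=alive -> (alive,v1)
Op 4: N2 marks N1=dead -> (dead,v2)
Op 5: N1 marks N0=suspect -> (suspect,v1)
Op 6: N0 marks N1=alive -> (alive,v1)
Op 7: gossip N2<->N1 -> N2.N0=(suspect,v1) N2.N1=(dead,v2) N2.N2=(alive,v0) | N1.N0=(suspect,v1) N1.N1=(suspect,v2) N1.N2=(alive,v0)
Op 8: N1 marks N2=suspect -> (suspect,v1)
Op 9: gossip N2<->N1 -> N2.N0=(suspect,v1) N2.N1=(dead,v2) N2.N2=(suspect,v1) | N1.N0=(suspect,v1) N1.N1=(suspect,v2) N1.N2=(suspect,v1)
Op 10: gossip N2<->N0 -> N2.N0=(suspect,v1) N2.N1=(dead,v2) N2.N2=(suspect,v1) | N0.N0=(suspect,v1) N0.N1=(dead,v2) N0.N2=(suspect,v1)
Op 11: gossip N0<->N1 -> N0.N0=(suspect,v1) N0.N1=(dead,v2) N0.N2=(suspect,v1) | N1.N0=(suspect,v1) N1.N1=(suspect,v2) N1.N2=(suspect,v1)
Op 12: N1 marks N1=dead -> (dead,v3)

Answer: N0=suspect,1 N1=dead,2 N2=suspect,1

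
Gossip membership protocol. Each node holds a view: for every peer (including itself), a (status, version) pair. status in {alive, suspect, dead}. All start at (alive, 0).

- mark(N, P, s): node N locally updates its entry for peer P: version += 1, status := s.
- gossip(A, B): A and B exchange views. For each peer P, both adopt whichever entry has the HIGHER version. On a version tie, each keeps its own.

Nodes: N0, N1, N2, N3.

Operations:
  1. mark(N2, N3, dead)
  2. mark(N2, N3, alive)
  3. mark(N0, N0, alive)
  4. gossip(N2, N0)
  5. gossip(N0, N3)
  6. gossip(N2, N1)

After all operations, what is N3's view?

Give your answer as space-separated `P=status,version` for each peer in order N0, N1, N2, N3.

Op 1: N2 marks N3=dead -> (dead,v1)
Op 2: N2 marks N3=alive -> (alive,v2)
Op 3: N0 marks N0=alive -> (alive,v1)
Op 4: gossip N2<->N0 -> N2.N0=(alive,v1) N2.N1=(alive,v0) N2.N2=(alive,v0) N2.N3=(alive,v2) | N0.N0=(alive,v1) N0.N1=(alive,v0) N0.N2=(alive,v0) N0.N3=(alive,v2)
Op 5: gossip N0<->N3 -> N0.N0=(alive,v1) N0.N1=(alive,v0) N0.N2=(alive,v0) N0.N3=(alive,v2) | N3.N0=(alive,v1) N3.N1=(alive,v0) N3.N2=(alive,v0) N3.N3=(alive,v2)
Op 6: gossip N2<->N1 -> N2.N0=(alive,v1) N2.N1=(alive,v0) N2.N2=(alive,v0) N2.N3=(alive,v2) | N1.N0=(alive,v1) N1.N1=(alive,v0) N1.N2=(alive,v0) N1.N3=(alive,v2)

Answer: N0=alive,1 N1=alive,0 N2=alive,0 N3=alive,2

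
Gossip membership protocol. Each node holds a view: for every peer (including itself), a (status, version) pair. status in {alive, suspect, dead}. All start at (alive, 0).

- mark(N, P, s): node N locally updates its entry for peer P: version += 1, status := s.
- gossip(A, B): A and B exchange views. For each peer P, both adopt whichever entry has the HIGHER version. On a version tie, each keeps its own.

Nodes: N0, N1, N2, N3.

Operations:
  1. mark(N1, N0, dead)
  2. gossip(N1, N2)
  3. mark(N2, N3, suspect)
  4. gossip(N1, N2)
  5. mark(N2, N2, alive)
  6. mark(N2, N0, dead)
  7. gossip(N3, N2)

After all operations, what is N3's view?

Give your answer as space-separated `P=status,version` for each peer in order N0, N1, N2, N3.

Op 1: N1 marks N0=dead -> (dead,v1)
Op 2: gossip N1<->N2 -> N1.N0=(dead,v1) N1.N1=(alive,v0) N1.N2=(alive,v0) N1.N3=(alive,v0) | N2.N0=(dead,v1) N2.N1=(alive,v0) N2.N2=(alive,v0) N2.N3=(alive,v0)
Op 3: N2 marks N3=suspect -> (suspect,v1)
Op 4: gossip N1<->N2 -> N1.N0=(dead,v1) N1.N1=(alive,v0) N1.N2=(alive,v0) N1.N3=(suspect,v1) | N2.N0=(dead,v1) N2.N1=(alive,v0) N2.N2=(alive,v0) N2.N3=(suspect,v1)
Op 5: N2 marks N2=alive -> (alive,v1)
Op 6: N2 marks N0=dead -> (dead,v2)
Op 7: gossip N3<->N2 -> N3.N0=(dead,v2) N3.N1=(alive,v0) N3.N2=(alive,v1) N3.N3=(suspect,v1) | N2.N0=(dead,v2) N2.N1=(alive,v0) N2.N2=(alive,v1) N2.N3=(suspect,v1)

Answer: N0=dead,2 N1=alive,0 N2=alive,1 N3=suspect,1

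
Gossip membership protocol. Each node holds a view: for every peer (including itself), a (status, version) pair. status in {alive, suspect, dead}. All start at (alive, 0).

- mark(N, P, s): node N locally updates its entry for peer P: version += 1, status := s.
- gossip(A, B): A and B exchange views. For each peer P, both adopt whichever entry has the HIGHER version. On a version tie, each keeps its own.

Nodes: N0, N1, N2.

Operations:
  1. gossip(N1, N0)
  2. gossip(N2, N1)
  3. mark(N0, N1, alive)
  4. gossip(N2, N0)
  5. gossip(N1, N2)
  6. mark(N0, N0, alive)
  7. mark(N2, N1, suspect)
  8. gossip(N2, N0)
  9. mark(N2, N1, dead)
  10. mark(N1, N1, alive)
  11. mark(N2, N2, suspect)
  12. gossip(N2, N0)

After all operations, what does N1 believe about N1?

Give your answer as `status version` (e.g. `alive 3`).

Op 1: gossip N1<->N0 -> N1.N0=(alive,v0) N1.N1=(alive,v0) N1.N2=(alive,v0) | N0.N0=(alive,v0) N0.N1=(alive,v0) N0.N2=(alive,v0)
Op 2: gossip N2<->N1 -> N2.N0=(alive,v0) N2.N1=(alive,v0) N2.N2=(alive,v0) | N1.N0=(alive,v0) N1.N1=(alive,v0) N1.N2=(alive,v0)
Op 3: N0 marks N1=alive -> (alive,v1)
Op 4: gossip N2<->N0 -> N2.N0=(alive,v0) N2.N1=(alive,v1) N2.N2=(alive,v0) | N0.N0=(alive,v0) N0.N1=(alive,v1) N0.N2=(alive,v0)
Op 5: gossip N1<->N2 -> N1.N0=(alive,v0) N1.N1=(alive,v1) N1.N2=(alive,v0) | N2.N0=(alive,v0) N2.N1=(alive,v1) N2.N2=(alive,v0)
Op 6: N0 marks N0=alive -> (alive,v1)
Op 7: N2 marks N1=suspect -> (suspect,v2)
Op 8: gossip N2<->N0 -> N2.N0=(alive,v1) N2.N1=(suspect,v2) N2.N2=(alive,v0) | N0.N0=(alive,v1) N0.N1=(suspect,v2) N0.N2=(alive,v0)
Op 9: N2 marks N1=dead -> (dead,v3)
Op 10: N1 marks N1=alive -> (alive,v2)
Op 11: N2 marks N2=suspect -> (suspect,v1)
Op 12: gossip N2<->N0 -> N2.N0=(alive,v1) N2.N1=(dead,v3) N2.N2=(suspect,v1) | N0.N0=(alive,v1) N0.N1=(dead,v3) N0.N2=(suspect,v1)

Answer: alive 2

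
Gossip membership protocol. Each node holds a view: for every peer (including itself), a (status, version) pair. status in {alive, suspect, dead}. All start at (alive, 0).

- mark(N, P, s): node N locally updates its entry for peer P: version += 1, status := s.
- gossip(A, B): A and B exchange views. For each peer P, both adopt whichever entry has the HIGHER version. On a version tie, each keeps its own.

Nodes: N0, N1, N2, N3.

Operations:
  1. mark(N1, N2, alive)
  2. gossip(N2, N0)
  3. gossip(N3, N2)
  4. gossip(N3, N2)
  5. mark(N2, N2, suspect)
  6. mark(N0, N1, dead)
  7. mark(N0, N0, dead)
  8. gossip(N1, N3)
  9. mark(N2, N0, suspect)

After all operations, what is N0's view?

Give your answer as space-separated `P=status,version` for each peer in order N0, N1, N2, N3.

Op 1: N1 marks N2=alive -> (alive,v1)
Op 2: gossip N2<->N0 -> N2.N0=(alive,v0) N2.N1=(alive,v0) N2.N2=(alive,v0) N2.N3=(alive,v0) | N0.N0=(alive,v0) N0.N1=(alive,v0) N0.N2=(alive,v0) N0.N3=(alive,v0)
Op 3: gossip N3<->N2 -> N3.N0=(alive,v0) N3.N1=(alive,v0) N3.N2=(alive,v0) N3.N3=(alive,v0) | N2.N0=(alive,v0) N2.N1=(alive,v0) N2.N2=(alive,v0) N2.N3=(alive,v0)
Op 4: gossip N3<->N2 -> N3.N0=(alive,v0) N3.N1=(alive,v0) N3.N2=(alive,v0) N3.N3=(alive,v0) | N2.N0=(alive,v0) N2.N1=(alive,v0) N2.N2=(alive,v0) N2.N3=(alive,v0)
Op 5: N2 marks N2=suspect -> (suspect,v1)
Op 6: N0 marks N1=dead -> (dead,v1)
Op 7: N0 marks N0=dead -> (dead,v1)
Op 8: gossip N1<->N3 -> N1.N0=(alive,v0) N1.N1=(alive,v0) N1.N2=(alive,v1) N1.N3=(alive,v0) | N3.N0=(alive,v0) N3.N1=(alive,v0) N3.N2=(alive,v1) N3.N3=(alive,v0)
Op 9: N2 marks N0=suspect -> (suspect,v1)

Answer: N0=dead,1 N1=dead,1 N2=alive,0 N3=alive,0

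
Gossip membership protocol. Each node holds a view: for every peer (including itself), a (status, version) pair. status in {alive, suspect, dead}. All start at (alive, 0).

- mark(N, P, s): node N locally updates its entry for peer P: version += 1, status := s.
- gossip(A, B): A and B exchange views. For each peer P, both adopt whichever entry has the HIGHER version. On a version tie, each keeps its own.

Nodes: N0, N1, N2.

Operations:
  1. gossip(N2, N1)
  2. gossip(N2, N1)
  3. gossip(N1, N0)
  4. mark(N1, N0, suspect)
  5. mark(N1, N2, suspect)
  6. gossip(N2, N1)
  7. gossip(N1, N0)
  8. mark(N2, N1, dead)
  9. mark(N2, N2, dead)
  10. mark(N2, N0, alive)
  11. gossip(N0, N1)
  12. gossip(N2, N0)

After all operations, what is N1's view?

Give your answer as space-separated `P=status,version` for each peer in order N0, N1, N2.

Op 1: gossip N2<->N1 -> N2.N0=(alive,v0) N2.N1=(alive,v0) N2.N2=(alive,v0) | N1.N0=(alive,v0) N1.N1=(alive,v0) N1.N2=(alive,v0)
Op 2: gossip N2<->N1 -> N2.N0=(alive,v0) N2.N1=(alive,v0) N2.N2=(alive,v0) | N1.N0=(alive,v0) N1.N1=(alive,v0) N1.N2=(alive,v0)
Op 3: gossip N1<->N0 -> N1.N0=(alive,v0) N1.N1=(alive,v0) N1.N2=(alive,v0) | N0.N0=(alive,v0) N0.N1=(alive,v0) N0.N2=(alive,v0)
Op 4: N1 marks N0=suspect -> (suspect,v1)
Op 5: N1 marks N2=suspect -> (suspect,v1)
Op 6: gossip N2<->N1 -> N2.N0=(suspect,v1) N2.N1=(alive,v0) N2.N2=(suspect,v1) | N1.N0=(suspect,v1) N1.N1=(alive,v0) N1.N2=(suspect,v1)
Op 7: gossip N1<->N0 -> N1.N0=(suspect,v1) N1.N1=(alive,v0) N1.N2=(suspect,v1) | N0.N0=(suspect,v1) N0.N1=(alive,v0) N0.N2=(suspect,v1)
Op 8: N2 marks N1=dead -> (dead,v1)
Op 9: N2 marks N2=dead -> (dead,v2)
Op 10: N2 marks N0=alive -> (alive,v2)
Op 11: gossip N0<->N1 -> N0.N0=(suspect,v1) N0.N1=(alive,v0) N0.N2=(suspect,v1) | N1.N0=(suspect,v1) N1.N1=(alive,v0) N1.N2=(suspect,v1)
Op 12: gossip N2<->N0 -> N2.N0=(alive,v2) N2.N1=(dead,v1) N2.N2=(dead,v2) | N0.N0=(alive,v2) N0.N1=(dead,v1) N0.N2=(dead,v2)

Answer: N0=suspect,1 N1=alive,0 N2=suspect,1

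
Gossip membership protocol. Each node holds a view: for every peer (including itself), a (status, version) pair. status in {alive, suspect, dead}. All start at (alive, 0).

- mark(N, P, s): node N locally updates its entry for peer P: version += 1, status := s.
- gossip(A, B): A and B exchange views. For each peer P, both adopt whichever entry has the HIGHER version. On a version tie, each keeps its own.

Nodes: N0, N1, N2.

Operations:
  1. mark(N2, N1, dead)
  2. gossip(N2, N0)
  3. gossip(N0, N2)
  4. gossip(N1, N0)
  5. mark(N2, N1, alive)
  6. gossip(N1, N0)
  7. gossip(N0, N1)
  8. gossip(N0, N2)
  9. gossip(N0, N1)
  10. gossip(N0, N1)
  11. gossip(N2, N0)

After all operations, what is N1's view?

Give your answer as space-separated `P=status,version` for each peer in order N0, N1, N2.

Answer: N0=alive,0 N1=alive,2 N2=alive,0

Derivation:
Op 1: N2 marks N1=dead -> (dead,v1)
Op 2: gossip N2<->N0 -> N2.N0=(alive,v0) N2.N1=(dead,v1) N2.N2=(alive,v0) | N0.N0=(alive,v0) N0.N1=(dead,v1) N0.N2=(alive,v0)
Op 3: gossip N0<->N2 -> N0.N0=(alive,v0) N0.N1=(dead,v1) N0.N2=(alive,v0) | N2.N0=(alive,v0) N2.N1=(dead,v1) N2.N2=(alive,v0)
Op 4: gossip N1<->N0 -> N1.N0=(alive,v0) N1.N1=(dead,v1) N1.N2=(alive,v0) | N0.N0=(alive,v0) N0.N1=(dead,v1) N0.N2=(alive,v0)
Op 5: N2 marks N1=alive -> (alive,v2)
Op 6: gossip N1<->N0 -> N1.N0=(alive,v0) N1.N1=(dead,v1) N1.N2=(alive,v0) | N0.N0=(alive,v0) N0.N1=(dead,v1) N0.N2=(alive,v0)
Op 7: gossip N0<->N1 -> N0.N0=(alive,v0) N0.N1=(dead,v1) N0.N2=(alive,v0) | N1.N0=(alive,v0) N1.N1=(dead,v1) N1.N2=(alive,v0)
Op 8: gossip N0<->N2 -> N0.N0=(alive,v0) N0.N1=(alive,v2) N0.N2=(alive,v0) | N2.N0=(alive,v0) N2.N1=(alive,v2) N2.N2=(alive,v0)
Op 9: gossip N0<->N1 -> N0.N0=(alive,v0) N0.N1=(alive,v2) N0.N2=(alive,v0) | N1.N0=(alive,v0) N1.N1=(alive,v2) N1.N2=(alive,v0)
Op 10: gossip N0<->N1 -> N0.N0=(alive,v0) N0.N1=(alive,v2) N0.N2=(alive,v0) | N1.N0=(alive,v0) N1.N1=(alive,v2) N1.N2=(alive,v0)
Op 11: gossip N2<->N0 -> N2.N0=(alive,v0) N2.N1=(alive,v2) N2.N2=(alive,v0) | N0.N0=(alive,v0) N0.N1=(alive,v2) N0.N2=(alive,v0)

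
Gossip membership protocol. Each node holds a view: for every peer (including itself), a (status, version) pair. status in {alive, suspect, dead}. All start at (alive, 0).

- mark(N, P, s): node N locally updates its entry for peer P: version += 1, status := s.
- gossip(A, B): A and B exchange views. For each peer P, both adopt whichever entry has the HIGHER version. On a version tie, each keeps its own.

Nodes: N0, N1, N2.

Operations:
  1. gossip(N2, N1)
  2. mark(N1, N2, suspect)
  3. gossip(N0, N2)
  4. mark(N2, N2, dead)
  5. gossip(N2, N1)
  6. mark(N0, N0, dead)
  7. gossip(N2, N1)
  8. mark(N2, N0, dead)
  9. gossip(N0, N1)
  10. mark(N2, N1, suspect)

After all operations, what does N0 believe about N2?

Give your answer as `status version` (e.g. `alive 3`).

Op 1: gossip N2<->N1 -> N2.N0=(alive,v0) N2.N1=(alive,v0) N2.N2=(alive,v0) | N1.N0=(alive,v0) N1.N1=(alive,v0) N1.N2=(alive,v0)
Op 2: N1 marks N2=suspect -> (suspect,v1)
Op 3: gossip N0<->N2 -> N0.N0=(alive,v0) N0.N1=(alive,v0) N0.N2=(alive,v0) | N2.N0=(alive,v0) N2.N1=(alive,v0) N2.N2=(alive,v0)
Op 4: N2 marks N2=dead -> (dead,v1)
Op 5: gossip N2<->N1 -> N2.N0=(alive,v0) N2.N1=(alive,v0) N2.N2=(dead,v1) | N1.N0=(alive,v0) N1.N1=(alive,v0) N1.N2=(suspect,v1)
Op 6: N0 marks N0=dead -> (dead,v1)
Op 7: gossip N2<->N1 -> N2.N0=(alive,v0) N2.N1=(alive,v0) N2.N2=(dead,v1) | N1.N0=(alive,v0) N1.N1=(alive,v0) N1.N2=(suspect,v1)
Op 8: N2 marks N0=dead -> (dead,v1)
Op 9: gossip N0<->N1 -> N0.N0=(dead,v1) N0.N1=(alive,v0) N0.N2=(suspect,v1) | N1.N0=(dead,v1) N1.N1=(alive,v0) N1.N2=(suspect,v1)
Op 10: N2 marks N1=suspect -> (suspect,v1)

Answer: suspect 1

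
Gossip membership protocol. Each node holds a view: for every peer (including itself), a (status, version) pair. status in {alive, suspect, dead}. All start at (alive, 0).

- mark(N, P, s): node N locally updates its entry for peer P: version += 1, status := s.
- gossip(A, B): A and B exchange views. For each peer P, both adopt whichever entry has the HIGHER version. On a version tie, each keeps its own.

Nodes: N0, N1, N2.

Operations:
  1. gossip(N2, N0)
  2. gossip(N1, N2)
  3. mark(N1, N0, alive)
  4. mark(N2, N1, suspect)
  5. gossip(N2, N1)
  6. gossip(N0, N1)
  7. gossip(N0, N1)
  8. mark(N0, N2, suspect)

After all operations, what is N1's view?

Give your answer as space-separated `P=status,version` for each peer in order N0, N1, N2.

Op 1: gossip N2<->N0 -> N2.N0=(alive,v0) N2.N1=(alive,v0) N2.N2=(alive,v0) | N0.N0=(alive,v0) N0.N1=(alive,v0) N0.N2=(alive,v0)
Op 2: gossip N1<->N2 -> N1.N0=(alive,v0) N1.N1=(alive,v0) N1.N2=(alive,v0) | N2.N0=(alive,v0) N2.N1=(alive,v0) N2.N2=(alive,v0)
Op 3: N1 marks N0=alive -> (alive,v1)
Op 4: N2 marks N1=suspect -> (suspect,v1)
Op 5: gossip N2<->N1 -> N2.N0=(alive,v1) N2.N1=(suspect,v1) N2.N2=(alive,v0) | N1.N0=(alive,v1) N1.N1=(suspect,v1) N1.N2=(alive,v0)
Op 6: gossip N0<->N1 -> N0.N0=(alive,v1) N0.N1=(suspect,v1) N0.N2=(alive,v0) | N1.N0=(alive,v1) N1.N1=(suspect,v1) N1.N2=(alive,v0)
Op 7: gossip N0<->N1 -> N0.N0=(alive,v1) N0.N1=(suspect,v1) N0.N2=(alive,v0) | N1.N0=(alive,v1) N1.N1=(suspect,v1) N1.N2=(alive,v0)
Op 8: N0 marks N2=suspect -> (suspect,v1)

Answer: N0=alive,1 N1=suspect,1 N2=alive,0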